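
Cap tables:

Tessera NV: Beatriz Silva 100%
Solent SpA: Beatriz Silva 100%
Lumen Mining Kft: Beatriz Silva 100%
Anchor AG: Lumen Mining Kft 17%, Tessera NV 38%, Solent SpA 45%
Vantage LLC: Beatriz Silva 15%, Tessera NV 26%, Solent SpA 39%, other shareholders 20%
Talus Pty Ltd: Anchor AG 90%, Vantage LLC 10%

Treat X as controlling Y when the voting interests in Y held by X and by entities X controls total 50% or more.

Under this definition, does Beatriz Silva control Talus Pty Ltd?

Beatriz holds 100% of Tessera, so Beatriz controls Tessera.
Beatriz holds 100% of Solent, so Beatriz controls Solent.
Beatriz and Tessera and Solent together hold 15% + 26% + 39% = 80% of Vantage, so Beatriz controls Vantage.
Beatriz holds 100% of Lumen, so Beatriz controls Lumen.
Lumen and Tessera and Solent together hold 17% + 38% + 45% = 100% of Anchor, so Beatriz controls Anchor.
Anchor and Vantage together hold 90% + 10% = 100% of Talus, so Beatriz controls Talus.

Yes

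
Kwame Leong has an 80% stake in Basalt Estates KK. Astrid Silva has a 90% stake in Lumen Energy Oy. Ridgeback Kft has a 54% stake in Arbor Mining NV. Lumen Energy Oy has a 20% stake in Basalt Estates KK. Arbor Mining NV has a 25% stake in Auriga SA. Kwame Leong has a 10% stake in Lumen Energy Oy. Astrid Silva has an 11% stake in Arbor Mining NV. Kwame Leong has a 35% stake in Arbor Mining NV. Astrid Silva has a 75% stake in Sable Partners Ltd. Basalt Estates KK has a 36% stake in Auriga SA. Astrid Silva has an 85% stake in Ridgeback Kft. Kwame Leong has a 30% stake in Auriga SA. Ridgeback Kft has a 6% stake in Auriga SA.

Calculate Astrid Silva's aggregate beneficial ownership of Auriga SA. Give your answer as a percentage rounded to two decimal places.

25.81%

Astrid reaches Auriga along 4 paths.
Via Arbor: 11% × 25% = 2.75%.
Via Ridgeback → Arbor: 85% × 54% × 25% = 11.475%.
Via Lumen → Basalt: 90% × 20% × 36% = 6.48%.
Via Ridgeback: 85% × 6% = 5.1%.
Total: 2.75% + 11.475% + 6.48% + 5.1% = 25.805%.
Rounded: 25.81%.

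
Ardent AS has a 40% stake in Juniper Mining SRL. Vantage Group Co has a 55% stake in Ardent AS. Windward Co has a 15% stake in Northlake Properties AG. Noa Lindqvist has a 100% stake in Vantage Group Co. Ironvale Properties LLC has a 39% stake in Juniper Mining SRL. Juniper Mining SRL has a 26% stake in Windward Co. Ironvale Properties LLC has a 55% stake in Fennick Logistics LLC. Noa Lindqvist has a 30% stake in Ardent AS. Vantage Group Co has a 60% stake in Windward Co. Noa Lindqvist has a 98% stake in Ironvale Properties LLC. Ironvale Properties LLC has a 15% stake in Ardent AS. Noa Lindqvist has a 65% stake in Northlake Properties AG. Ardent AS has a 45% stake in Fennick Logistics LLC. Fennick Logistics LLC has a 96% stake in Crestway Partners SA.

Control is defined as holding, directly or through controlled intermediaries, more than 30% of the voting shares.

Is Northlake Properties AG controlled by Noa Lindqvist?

Yes

Noa holds 98% of Ironvale, so Noa controls Ironvale.
Noa holds 100% of Vantage, so Noa controls Vantage.
Noa and Vantage and Ironvale together hold 30% + 55% + 15% = 100% of Ardent, so Noa controls Ardent.
Ardent and Ironvale together hold 40% + 39% = 79% of Juniper, so Noa controls Juniper.
Juniper and Vantage together hold 26% + 60% = 86% of Windward, so Noa controls Windward.
Windward and Noa together hold 15% + 65% = 80% of Northlake, so Noa controls Northlake.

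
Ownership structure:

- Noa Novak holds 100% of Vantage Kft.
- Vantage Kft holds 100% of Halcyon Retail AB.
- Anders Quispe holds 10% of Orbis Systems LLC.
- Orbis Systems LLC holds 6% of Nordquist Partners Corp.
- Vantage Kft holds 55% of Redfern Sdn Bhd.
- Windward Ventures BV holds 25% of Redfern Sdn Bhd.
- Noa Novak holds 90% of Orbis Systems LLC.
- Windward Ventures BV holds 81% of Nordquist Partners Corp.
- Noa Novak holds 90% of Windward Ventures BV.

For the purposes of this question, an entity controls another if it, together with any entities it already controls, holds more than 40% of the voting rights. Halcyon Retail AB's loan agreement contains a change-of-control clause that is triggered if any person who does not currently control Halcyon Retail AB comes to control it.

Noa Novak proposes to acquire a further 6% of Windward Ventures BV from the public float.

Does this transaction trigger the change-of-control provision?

No

The purchase changes only Noa's holdings, so Noa is the only person who could newly come to control Halcyon.
Noa holds 100% of Vantage, so Noa controls Vantage.
Vantage holds 100% of Halcyon, so Noa controls Halcyon.
So Noa already controls Halcyon before the transaction.
After the purchase, Noa's direct stake in Windward rises to 90% + 6% = 96%.
Noa controlled Halcyon already, so this is not a new person acquiring control; every other person's position is unchanged or reduced.
No new person acquires control, so the clause is not triggered.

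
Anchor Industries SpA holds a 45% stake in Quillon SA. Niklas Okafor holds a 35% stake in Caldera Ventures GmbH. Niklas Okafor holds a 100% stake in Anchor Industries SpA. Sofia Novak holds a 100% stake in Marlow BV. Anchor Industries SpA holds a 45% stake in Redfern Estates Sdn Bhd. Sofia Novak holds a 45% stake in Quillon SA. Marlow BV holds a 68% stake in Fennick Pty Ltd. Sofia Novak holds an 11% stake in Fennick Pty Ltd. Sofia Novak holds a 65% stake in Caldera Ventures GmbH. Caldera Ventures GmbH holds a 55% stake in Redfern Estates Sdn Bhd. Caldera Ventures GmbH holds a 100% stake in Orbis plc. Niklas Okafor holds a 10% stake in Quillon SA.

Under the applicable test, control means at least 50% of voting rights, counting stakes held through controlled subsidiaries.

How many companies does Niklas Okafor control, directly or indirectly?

2

Niklas holds 100% of Anchor, so Niklas controls Anchor.
Anchor and Niklas together hold 45% + 10% = 55% of Quillon, so Niklas controls Quillon.
No other company's threshold is met.
Niklas controls 2 companies.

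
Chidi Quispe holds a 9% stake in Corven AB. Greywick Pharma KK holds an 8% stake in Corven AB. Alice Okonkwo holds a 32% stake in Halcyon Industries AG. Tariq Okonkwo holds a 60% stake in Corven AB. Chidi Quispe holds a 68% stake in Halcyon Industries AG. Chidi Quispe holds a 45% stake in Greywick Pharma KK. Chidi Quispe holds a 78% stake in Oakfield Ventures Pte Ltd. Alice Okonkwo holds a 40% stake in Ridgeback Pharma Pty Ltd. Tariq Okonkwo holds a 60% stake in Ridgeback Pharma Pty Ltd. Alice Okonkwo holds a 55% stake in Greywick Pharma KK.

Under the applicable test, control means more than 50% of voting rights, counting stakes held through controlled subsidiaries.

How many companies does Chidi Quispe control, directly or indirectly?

2

Chidi holds 68% of Halcyon, so Chidi controls Halcyon.
Chidi holds 78% of Oakfield, so Chidi controls Oakfield.
No other company's threshold is met.
Chidi controls 2 companies.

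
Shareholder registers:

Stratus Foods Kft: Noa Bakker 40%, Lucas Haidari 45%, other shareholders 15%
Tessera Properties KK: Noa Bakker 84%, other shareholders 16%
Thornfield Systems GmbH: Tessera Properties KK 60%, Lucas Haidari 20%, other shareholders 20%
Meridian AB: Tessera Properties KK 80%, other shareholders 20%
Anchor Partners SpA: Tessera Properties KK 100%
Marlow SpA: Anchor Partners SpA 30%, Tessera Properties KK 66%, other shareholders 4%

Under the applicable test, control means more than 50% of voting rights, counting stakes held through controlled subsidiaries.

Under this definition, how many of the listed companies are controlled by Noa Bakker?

5

Noa holds 84% of Tessera, so Noa controls Tessera.
Tessera holds 60% of Thornfield, so Noa controls Thornfield.
Tessera holds 80% of Meridian, so Noa controls Meridian.
Tessera holds 100% of Anchor, so Noa controls Anchor.
Anchor and Tessera together hold 30% + 66% = 96% of Marlow, so Noa controls Marlow.
No other company's threshold is met.
Noa controls 5 companies.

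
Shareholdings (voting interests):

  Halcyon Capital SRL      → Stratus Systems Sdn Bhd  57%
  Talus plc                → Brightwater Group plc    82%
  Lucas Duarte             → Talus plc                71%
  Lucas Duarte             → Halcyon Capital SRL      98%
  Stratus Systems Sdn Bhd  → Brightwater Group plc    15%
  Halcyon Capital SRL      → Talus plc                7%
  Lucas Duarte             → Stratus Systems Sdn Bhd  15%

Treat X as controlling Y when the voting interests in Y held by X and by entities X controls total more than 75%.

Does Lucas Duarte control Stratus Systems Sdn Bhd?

No

Lucas holds 98% of Halcyon, so Lucas controls Halcyon.
Lucas and Halcyon together hold 71% + 7% = 78% of Talus, so Lucas controls Talus.
Talus holds 82% of Brightwater, so Lucas controls Brightwater.
In Stratus, Lucas's side holds only 57% + 15% = 72%, not > 75%.
So Lucas does not control Stratus.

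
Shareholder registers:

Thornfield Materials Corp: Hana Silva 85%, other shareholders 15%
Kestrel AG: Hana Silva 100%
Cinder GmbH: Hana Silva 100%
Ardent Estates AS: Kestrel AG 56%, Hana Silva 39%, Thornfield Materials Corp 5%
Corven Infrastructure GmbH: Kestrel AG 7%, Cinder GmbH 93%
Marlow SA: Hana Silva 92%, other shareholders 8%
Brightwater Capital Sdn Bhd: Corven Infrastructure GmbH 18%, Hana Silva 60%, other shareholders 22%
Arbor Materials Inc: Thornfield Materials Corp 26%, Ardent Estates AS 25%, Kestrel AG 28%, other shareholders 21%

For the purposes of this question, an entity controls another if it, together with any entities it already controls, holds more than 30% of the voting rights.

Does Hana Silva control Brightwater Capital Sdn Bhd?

Yes

Hana holds 100% of Kestrel, so Hana controls Kestrel.
Hana holds 100% of Cinder, so Hana controls Cinder.
Kestrel and Cinder together hold 7% + 93% = 100% of Corven, so Hana controls Corven.
Corven and Hana together hold 18% + 60% = 78% of Brightwater, so Hana controls Brightwater.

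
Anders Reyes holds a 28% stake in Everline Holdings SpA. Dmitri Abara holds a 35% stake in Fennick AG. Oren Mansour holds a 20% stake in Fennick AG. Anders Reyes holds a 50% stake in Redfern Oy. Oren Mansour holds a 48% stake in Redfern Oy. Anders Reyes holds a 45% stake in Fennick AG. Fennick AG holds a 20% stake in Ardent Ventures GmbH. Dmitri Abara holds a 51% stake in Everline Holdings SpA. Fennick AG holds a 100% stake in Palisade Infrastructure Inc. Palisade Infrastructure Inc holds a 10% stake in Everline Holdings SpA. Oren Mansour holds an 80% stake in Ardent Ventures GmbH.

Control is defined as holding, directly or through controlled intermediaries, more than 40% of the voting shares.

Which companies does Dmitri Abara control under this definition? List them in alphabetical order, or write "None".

Dmitri holds 51% of Everline, so Dmitri controls Everline.
No other company's threshold is met.

Everline Holdings SpA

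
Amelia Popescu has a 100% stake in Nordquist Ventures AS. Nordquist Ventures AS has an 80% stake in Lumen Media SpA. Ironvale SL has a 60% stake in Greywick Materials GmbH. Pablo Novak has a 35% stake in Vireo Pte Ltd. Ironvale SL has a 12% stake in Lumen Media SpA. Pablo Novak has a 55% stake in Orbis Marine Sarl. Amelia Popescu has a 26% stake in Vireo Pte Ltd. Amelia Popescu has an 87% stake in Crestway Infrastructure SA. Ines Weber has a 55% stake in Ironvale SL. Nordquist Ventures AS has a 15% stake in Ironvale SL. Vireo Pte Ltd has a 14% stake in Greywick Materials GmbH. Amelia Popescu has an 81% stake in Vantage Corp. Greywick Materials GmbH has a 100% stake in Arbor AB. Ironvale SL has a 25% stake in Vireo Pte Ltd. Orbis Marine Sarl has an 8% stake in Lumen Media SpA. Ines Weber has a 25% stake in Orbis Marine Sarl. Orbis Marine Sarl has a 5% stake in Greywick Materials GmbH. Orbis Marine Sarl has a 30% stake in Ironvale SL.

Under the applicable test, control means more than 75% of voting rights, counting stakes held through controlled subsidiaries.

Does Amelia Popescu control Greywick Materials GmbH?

No

Amelia holds 100% of Nordquist, so Amelia controls Nordquist.
Amelia holds 87% of Crestway, so Amelia controls Crestway.
Nordquist holds 80% of Lumen, so Amelia controls Lumen.
Amelia holds 81% of Vantage, so Amelia controls Vantage.
Neither Amelia nor any entity Amelia controls holds any voting interest in Greywick.
So Amelia does not control Greywick.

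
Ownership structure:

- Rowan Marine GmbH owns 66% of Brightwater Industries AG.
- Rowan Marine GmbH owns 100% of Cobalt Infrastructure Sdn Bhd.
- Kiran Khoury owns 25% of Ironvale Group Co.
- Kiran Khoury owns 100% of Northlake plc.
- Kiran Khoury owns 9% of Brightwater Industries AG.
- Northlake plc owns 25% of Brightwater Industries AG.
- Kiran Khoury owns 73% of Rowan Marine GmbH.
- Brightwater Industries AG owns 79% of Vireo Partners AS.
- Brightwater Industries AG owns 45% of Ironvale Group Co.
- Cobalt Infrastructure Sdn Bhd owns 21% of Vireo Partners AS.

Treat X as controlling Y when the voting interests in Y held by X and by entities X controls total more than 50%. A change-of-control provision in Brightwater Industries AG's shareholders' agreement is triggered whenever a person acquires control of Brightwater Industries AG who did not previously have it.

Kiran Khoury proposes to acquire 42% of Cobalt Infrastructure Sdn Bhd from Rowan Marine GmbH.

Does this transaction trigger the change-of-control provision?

The purchase adds only to Kiran's holdings (Rowan's stake shrinks), so Kiran is the only person who could newly come to control Brightwater.
Kiran holds 100% of Northlake, so Kiran controls Northlake.
Kiran holds 73% of Rowan, so Kiran controls Rowan.
Rowan and Kiran and Northlake together hold 66% + 9% + 25% = 100% of Brightwater, so Kiran controls Brightwater.
So Kiran already controls Brightwater before the transaction.
After the purchase, Kiran holds 42% of Cobalt directly, and Rowan's stake falls to 58%.
Kiran controlled Brightwater already, so this is not a new person acquiring control; every other person's position is unchanged or reduced.
No new person acquires control, so the clause is not triggered.

No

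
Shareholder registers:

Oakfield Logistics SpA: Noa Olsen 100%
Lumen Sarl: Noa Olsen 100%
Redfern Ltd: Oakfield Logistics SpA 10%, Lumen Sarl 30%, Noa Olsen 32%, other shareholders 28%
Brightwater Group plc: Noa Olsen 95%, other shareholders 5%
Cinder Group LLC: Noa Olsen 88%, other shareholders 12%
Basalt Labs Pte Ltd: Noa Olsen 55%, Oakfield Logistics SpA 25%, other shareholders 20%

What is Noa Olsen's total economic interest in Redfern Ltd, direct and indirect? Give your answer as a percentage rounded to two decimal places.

Noa reaches Redfern along 3 paths.
Via Oakfield: 100% × 10% = 10%.
Via Lumen: 100% × 30% = 30%.
Direct stake: 32% = 32%.
Total: 10% + 30% + 32% = 72%.
Rounded: 72.00%.

72.00%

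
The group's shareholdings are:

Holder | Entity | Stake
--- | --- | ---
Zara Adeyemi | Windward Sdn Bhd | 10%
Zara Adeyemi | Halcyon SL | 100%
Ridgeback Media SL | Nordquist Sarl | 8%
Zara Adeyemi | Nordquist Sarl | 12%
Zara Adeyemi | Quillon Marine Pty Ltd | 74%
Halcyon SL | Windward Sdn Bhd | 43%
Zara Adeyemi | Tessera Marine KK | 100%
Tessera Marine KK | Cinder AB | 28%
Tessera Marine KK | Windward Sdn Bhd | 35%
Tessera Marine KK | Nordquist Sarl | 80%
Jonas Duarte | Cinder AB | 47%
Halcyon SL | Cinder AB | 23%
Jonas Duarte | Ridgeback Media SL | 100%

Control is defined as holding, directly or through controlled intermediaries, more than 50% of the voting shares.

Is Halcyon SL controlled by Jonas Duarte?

Jonas holds 100% of Ridgeback, so Jonas controls Ridgeback.
Neither Jonas nor any entity Jonas controls holds any voting interest in Halcyon.
So Jonas does not control Halcyon.

No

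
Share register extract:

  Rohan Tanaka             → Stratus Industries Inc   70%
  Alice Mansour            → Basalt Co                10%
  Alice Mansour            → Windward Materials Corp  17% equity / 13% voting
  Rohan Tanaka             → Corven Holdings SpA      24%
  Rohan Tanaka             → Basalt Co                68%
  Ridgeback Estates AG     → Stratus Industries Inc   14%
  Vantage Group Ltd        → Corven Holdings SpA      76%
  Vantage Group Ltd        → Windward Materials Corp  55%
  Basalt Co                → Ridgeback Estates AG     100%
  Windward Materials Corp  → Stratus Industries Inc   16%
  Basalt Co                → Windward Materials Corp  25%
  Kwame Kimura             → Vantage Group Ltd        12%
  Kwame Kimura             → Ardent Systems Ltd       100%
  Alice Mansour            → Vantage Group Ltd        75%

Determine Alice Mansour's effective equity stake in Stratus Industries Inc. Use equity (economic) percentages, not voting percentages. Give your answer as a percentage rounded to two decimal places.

Alice reaches Stratus along 4 paths.
Via Basalt → Windward: 10% × 25% × 16% = 0.4%.
Via Vantage → Windward: 75% × 55% × 16% = 6.6%.
Via Windward: 17% × 16% = 2.72%.
Via Basalt → Ridgeback: 10% × 100% × 14% = 1.4%.
Total: 0.4% + 6.6% + 2.72% + 1.4% = 11.12%.

11.12%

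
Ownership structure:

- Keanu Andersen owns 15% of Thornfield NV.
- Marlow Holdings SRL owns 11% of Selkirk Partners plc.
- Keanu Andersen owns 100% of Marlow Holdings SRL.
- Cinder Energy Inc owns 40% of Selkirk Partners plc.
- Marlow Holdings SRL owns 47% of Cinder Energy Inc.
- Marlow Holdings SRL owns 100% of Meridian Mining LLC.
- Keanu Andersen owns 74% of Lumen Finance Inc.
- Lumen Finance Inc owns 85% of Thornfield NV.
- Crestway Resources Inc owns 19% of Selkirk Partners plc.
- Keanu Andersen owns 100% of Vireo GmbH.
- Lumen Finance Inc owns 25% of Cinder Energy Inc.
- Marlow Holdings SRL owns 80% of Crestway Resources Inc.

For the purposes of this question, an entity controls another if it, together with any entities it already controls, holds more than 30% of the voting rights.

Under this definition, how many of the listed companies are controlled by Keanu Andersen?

8

Keanu holds 100% of Marlow, so Keanu controls Marlow.
Keanu holds 100% of Vireo, so Keanu controls Vireo.
Keanu holds 74% of Lumen, so Keanu controls Lumen.
Marlow holds 80% of Crestway, so Keanu controls Crestway.
Lumen and Keanu together hold 85% + 15% = 100% of Thornfield, so Keanu controls Thornfield.
Marlow and Lumen together hold 47% + 25% = 72% of Cinder, so Keanu controls Cinder.
Marlow holds 100% of Meridian, so Keanu controls Meridian.
Cinder and Crestway and Marlow together hold 40% + 19% + 11% = 70% of Selkirk, so Keanu controls Selkirk.
Keanu controls 8 companies.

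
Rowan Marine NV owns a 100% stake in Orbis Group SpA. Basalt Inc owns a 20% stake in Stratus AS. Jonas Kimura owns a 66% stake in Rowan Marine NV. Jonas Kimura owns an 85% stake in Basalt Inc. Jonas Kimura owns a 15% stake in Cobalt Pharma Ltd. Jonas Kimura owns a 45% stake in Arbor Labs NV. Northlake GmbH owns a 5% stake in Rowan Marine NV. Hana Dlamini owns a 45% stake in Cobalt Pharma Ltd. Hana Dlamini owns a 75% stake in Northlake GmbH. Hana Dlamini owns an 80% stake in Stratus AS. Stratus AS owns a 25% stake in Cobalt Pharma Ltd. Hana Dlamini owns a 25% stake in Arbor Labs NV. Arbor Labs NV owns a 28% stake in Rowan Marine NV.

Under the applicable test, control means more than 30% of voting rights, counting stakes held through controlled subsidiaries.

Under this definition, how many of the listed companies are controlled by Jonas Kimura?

Jonas holds 45% of Arbor, so Jonas controls Arbor.
Jonas holds 85% of Basalt, so Jonas controls Basalt.
Arbor and Jonas together hold 28% + 66% = 94% of Rowan, so Jonas controls Rowan.
Rowan holds 100% of Orbis, so Jonas controls Orbis.
No other company's threshold is met.
Jonas controls 4 companies.

4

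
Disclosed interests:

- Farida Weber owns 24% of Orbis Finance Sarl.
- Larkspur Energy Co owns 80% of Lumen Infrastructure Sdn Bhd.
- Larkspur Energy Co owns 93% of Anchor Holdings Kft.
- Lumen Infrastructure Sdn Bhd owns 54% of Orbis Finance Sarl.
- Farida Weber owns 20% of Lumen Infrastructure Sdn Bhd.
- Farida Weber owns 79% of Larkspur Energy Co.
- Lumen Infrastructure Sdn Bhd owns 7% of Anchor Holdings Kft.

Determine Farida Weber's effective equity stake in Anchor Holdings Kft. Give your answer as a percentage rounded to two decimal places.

Farida reaches Anchor along 3 paths.
Via Lumen: 20% × 7% = 1.4%.
Via Larkspur → Lumen: 79% × 80% × 7% = 4.424%.
Via Larkspur: 79% × 93% = 73.47%.
Total: 1.4% + 4.424% + 73.47% = 79.294%.
Rounded: 79.29%.

79.29%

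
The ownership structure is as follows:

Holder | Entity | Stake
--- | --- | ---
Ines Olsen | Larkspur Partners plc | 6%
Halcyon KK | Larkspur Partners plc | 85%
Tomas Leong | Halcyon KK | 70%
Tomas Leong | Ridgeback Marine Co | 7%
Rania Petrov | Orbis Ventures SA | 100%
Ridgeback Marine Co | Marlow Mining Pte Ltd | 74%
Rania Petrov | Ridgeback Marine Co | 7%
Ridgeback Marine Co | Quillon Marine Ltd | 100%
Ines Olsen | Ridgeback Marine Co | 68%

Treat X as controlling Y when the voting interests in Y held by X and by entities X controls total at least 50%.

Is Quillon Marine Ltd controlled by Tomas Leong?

Tomas holds 70% of Halcyon, so Tomas controls Halcyon.
Halcyon holds 85% of Larkspur, so Tomas controls Larkspur.
Neither Tomas nor any entity Tomas controls holds any voting interest in Quillon.
So Tomas does not control Quillon.

No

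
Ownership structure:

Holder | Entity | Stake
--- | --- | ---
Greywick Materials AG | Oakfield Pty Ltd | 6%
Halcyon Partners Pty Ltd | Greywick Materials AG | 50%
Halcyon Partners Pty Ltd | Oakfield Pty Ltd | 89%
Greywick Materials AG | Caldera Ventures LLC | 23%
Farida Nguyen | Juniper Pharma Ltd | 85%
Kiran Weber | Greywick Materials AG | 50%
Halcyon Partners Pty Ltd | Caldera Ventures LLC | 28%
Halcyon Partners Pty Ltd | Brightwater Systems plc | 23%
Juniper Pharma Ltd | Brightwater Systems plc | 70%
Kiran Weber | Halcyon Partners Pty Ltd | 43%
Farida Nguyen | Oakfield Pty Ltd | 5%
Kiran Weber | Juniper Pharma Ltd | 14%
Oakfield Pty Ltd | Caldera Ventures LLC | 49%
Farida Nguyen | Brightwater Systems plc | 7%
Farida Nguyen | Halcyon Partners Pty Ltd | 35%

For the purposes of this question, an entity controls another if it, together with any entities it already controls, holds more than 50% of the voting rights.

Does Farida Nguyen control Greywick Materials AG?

No

Farida holds 85% of Juniper, so Farida controls Juniper.
Farida and Juniper together hold 7% + 70% = 77% of Brightwater, so Farida controls Brightwater.
Neither Farida nor any entity Farida controls holds any voting interest in Greywick.
So Farida does not control Greywick.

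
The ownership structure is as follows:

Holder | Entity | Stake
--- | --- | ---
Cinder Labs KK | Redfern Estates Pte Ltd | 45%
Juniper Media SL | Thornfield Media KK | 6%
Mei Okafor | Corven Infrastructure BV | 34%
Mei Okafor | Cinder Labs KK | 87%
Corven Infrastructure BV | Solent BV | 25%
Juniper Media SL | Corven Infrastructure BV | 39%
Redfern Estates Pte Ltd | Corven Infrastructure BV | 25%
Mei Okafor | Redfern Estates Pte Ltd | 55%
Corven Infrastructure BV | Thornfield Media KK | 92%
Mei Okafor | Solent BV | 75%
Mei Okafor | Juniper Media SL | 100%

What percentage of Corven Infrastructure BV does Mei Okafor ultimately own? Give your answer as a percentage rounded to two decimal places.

96.54%

Mei reaches Corven along 4 paths.
Direct stake: 34% = 34%.
Via Cinder → Redfern: 87% × 45% × 25% = 9.7875%.
Via Redfern: 55% × 25% = 13.75%.
Via Juniper: 100% × 39% = 39%.
Total: 34% + 9.7875% + 13.75% + 39% = 96.5375%.
Rounded: 96.54%.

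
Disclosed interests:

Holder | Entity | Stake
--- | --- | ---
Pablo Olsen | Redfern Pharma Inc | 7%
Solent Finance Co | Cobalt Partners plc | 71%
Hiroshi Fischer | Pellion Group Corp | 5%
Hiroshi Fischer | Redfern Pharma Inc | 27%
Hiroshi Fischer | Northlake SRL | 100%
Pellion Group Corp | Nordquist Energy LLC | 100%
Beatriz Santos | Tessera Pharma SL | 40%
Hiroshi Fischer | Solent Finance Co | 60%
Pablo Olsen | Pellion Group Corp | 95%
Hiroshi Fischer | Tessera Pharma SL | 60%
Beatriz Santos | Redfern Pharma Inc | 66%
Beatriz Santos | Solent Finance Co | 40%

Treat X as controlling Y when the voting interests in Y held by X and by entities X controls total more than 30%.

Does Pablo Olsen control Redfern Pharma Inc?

Pablo holds 95% of Pellion, so Pablo controls Pellion.
Pellion holds 100% of Nordquist, so Pablo controls Nordquist.
In Redfern, Pablo's side holds only 7%, not > 30%.
So Pablo does not control Redfern.

No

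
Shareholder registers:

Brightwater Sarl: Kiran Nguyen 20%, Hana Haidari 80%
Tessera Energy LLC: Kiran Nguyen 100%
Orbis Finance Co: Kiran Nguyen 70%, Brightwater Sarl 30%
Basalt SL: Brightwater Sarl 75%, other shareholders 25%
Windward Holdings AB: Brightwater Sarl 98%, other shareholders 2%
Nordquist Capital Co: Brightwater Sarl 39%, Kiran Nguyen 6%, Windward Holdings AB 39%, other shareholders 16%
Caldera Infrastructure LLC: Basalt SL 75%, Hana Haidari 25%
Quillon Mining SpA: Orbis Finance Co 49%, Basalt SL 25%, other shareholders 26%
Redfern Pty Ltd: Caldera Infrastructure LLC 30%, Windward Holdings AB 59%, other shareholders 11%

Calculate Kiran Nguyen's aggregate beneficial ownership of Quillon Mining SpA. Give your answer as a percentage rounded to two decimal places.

Kiran reaches Quillon along 3 paths.
Via Orbis: 70% × 49% = 34.3%.
Via Brightwater → Orbis: 20% × 30% × 49% = 2.94%.
Via Brightwater → Basalt: 20% × 75% × 25% = 3.75%.
Total: 34.3% + 2.94% + 3.75% = 40.99%.

40.99%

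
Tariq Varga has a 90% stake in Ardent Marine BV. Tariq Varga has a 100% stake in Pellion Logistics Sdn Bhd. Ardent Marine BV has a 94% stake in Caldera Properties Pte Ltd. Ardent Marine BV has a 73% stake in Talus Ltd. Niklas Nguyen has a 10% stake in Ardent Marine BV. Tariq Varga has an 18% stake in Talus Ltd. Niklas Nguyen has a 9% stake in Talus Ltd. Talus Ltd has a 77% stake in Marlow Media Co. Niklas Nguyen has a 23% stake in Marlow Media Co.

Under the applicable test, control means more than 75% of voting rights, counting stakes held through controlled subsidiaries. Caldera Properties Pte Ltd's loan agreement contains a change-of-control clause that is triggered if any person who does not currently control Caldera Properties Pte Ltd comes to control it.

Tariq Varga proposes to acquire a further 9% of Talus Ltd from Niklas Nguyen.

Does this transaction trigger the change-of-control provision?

The purchase adds only to Tariq's holdings (Niklas's stake shrinks), so Tariq is the only person who could newly come to control Caldera.
Tariq holds 90% of Ardent, so Tariq controls Ardent.
Ardent holds 94% of Caldera, so Tariq controls Caldera.
So Tariq already controls Caldera before the transaction.
After the purchase, Tariq's direct stake in Talus rises to 18% + 9% = 27%, and Niklas's stake falls to 0%.
Tariq controlled Caldera already, so this is not a new person acquiring control; every other person's position is unchanged or reduced.
No new person acquires control, so the clause is not triggered.

No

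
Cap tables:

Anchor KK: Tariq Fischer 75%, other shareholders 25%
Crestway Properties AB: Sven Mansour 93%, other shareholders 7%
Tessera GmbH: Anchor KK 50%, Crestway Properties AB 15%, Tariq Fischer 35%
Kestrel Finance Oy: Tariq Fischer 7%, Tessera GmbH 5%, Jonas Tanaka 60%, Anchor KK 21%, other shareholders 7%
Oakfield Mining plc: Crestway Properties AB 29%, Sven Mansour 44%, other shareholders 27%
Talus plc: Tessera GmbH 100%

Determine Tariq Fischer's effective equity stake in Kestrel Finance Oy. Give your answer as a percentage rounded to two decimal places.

Tariq reaches Kestrel along 4 paths.
Direct stake: 7% = 7%.
Via Anchor → Tessera: 75% × 50% × 5% = 1.875%.
Via Tessera: 35% × 5% = 1.75%.
Via Anchor: 75% × 21% = 15.75%.
Total: 7% + 1.875% + 1.75% + 15.75% = 26.375%.
Rounded: 26.38%.

26.38%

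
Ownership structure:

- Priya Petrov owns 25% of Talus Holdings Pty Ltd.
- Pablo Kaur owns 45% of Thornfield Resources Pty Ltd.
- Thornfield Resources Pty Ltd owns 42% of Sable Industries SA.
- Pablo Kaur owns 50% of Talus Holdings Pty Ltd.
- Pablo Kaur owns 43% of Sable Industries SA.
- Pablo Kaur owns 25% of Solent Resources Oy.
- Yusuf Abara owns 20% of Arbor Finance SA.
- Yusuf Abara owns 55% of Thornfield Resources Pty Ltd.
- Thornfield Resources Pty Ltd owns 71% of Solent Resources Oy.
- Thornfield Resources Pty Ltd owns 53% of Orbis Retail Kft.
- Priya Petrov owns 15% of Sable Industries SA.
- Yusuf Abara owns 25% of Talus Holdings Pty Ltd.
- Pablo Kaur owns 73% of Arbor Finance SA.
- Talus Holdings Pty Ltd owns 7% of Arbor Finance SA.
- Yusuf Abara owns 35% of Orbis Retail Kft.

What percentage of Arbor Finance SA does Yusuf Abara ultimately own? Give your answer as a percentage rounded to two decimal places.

Yusuf reaches Arbor along 2 paths.
Via Talus: 25% × 7% = 1.75%.
Direct stake: 20% = 20%.
Total: 1.75% + 20% = 21.75%.

21.75%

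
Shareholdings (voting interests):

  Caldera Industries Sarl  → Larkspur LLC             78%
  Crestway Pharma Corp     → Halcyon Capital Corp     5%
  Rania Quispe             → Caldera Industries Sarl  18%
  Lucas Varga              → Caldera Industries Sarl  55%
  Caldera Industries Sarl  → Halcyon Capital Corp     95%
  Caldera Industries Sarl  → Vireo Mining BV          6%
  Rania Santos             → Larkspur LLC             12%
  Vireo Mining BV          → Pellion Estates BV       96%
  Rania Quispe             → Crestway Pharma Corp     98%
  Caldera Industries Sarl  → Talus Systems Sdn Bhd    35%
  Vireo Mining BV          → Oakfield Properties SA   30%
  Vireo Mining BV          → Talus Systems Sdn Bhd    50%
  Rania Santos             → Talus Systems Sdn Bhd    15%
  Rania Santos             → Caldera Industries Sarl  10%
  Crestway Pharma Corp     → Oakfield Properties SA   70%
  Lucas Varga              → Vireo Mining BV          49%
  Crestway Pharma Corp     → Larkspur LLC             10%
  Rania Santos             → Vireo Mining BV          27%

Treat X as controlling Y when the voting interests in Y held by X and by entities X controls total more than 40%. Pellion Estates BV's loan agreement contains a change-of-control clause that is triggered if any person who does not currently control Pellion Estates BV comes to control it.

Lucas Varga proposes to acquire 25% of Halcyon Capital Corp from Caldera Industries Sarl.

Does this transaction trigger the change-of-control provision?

The purchase adds only to Lucas's holdings (Caldera's stake shrinks), so Lucas is the only person who could newly come to control Pellion.
Lucas holds 55% of Caldera, so Lucas controls Caldera.
Caldera and Lucas together hold 6% + 49% = 55% of Vireo, so Lucas controls Vireo.
Vireo holds 96% of Pellion, so Lucas controls Pellion.
So Lucas already controls Pellion before the transaction.
After the purchase, Lucas holds 25% of Halcyon directly, and Caldera's stake falls to 70%.
Lucas controlled Pellion already, so this is not a new person acquiring control; every other person's position is unchanged or reduced.
No new person acquires control, so the clause is not triggered.

No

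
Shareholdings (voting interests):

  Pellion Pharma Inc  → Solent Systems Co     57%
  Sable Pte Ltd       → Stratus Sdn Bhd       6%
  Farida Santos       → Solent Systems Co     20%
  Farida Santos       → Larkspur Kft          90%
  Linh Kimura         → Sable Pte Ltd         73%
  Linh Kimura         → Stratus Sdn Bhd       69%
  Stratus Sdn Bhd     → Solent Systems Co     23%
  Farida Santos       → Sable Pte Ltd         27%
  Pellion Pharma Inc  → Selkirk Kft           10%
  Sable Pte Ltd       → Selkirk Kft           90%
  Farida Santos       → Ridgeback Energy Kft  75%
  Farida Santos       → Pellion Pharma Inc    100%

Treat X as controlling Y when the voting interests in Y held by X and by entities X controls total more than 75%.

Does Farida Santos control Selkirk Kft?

No

Farida holds 100% of Pellion, so Farida controls Pellion.
Farida holds 90% of Larkspur, so Farida controls Larkspur.
Farida and Pellion together hold 20% + 57% = 77% of Solent, so Farida controls Solent.
In Selkirk, Farida's side holds only 10%, not > 75%.
So Farida does not control Selkirk.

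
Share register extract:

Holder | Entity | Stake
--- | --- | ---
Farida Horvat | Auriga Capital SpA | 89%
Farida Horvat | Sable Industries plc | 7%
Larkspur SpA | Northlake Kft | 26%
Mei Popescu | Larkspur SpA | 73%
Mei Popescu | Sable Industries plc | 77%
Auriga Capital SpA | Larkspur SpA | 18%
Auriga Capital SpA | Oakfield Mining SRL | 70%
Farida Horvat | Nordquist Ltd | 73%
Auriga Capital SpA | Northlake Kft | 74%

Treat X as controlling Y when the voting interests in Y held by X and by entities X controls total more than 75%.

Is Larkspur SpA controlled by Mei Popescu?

Mei holds 77% of Sable, so Mei controls Sable.
In Larkspur, Mei's side holds only 73%, not > 75%.
So Mei does not control Larkspur.

No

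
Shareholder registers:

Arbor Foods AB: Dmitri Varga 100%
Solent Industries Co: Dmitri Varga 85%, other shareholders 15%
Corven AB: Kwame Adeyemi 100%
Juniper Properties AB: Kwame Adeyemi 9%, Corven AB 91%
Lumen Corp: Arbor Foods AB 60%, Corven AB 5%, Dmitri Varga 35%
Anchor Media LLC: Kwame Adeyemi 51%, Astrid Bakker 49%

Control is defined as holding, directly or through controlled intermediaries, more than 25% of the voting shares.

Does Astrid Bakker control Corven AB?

Astrid holds 49% of Anchor, so Astrid controls Anchor.
Neither Astrid nor any entity Astrid controls holds any voting interest in Corven.
So Astrid does not control Corven.

No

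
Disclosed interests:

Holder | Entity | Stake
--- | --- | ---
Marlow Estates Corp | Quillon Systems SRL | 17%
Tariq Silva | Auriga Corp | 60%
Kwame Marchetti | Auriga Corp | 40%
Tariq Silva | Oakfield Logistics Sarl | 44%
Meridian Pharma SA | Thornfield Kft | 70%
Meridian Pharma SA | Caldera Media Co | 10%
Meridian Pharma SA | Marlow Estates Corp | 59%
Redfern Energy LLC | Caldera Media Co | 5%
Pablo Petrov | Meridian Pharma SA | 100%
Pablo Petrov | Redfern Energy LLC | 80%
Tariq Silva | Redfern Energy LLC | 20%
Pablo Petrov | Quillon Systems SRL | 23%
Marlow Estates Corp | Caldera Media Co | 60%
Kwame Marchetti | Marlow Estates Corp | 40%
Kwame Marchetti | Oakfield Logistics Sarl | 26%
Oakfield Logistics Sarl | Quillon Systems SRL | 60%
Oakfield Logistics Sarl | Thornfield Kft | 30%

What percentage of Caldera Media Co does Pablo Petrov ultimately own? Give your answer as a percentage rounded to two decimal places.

Pablo reaches Caldera along 3 paths.
Via Meridian → Marlow: 100% × 59% × 60% = 35.4%.
Via Meridian: 100% × 10% = 10%.
Via Redfern: 80% × 5% = 4%.
Total: 35.4% + 10% + 4% = 49.4%.
Rounded: 49.40%.

49.40%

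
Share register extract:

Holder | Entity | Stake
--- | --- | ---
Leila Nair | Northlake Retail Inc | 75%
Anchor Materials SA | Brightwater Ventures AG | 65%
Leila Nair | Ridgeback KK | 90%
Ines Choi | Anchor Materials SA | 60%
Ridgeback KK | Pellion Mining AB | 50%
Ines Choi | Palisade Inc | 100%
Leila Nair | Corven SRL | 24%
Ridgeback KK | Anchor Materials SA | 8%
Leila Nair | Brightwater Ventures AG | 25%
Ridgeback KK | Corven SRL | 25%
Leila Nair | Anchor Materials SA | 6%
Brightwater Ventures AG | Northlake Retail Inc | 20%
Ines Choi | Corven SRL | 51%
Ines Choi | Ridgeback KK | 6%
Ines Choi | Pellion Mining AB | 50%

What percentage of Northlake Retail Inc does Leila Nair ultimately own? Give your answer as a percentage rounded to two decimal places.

Leila reaches Northlake along 4 paths.
Direct stake: 75% = 75%.
Via Ridgeback → Anchor → Brightwater: 90% × 8% × 65% × 20% = 0.936%.
Via Anchor → Brightwater: 6% × 65% × 20% = 0.78%.
Via Brightwater: 25% × 20% = 5%.
Total: 75% + 0.936% + 0.78% + 5% = 81.716%.
Rounded: 81.72%.

81.72%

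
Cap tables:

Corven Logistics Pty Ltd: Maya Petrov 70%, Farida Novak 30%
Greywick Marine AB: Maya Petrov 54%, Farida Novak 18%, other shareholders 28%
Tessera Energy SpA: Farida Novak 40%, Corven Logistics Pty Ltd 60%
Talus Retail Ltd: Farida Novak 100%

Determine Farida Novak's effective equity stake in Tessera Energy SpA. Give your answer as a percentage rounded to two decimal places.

Farida reaches Tessera along 2 paths.
Direct stake: 40% = 40%.
Via Corven: 30% × 60% = 18%.
Total: 40% + 18% = 58%.
Rounded: 58.00%.

58.00%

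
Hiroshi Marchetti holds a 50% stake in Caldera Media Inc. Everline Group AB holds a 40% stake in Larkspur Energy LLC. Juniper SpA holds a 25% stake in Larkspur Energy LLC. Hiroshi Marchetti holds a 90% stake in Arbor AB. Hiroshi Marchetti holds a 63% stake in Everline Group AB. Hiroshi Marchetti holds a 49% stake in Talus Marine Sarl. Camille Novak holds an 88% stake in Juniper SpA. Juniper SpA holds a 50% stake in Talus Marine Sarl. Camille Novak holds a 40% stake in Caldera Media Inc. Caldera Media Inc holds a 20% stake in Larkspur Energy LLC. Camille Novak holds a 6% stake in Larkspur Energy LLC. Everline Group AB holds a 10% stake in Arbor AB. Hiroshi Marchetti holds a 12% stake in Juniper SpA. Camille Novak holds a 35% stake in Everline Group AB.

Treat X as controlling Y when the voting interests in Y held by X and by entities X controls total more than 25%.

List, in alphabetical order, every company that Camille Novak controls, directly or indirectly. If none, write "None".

Camille holds 40% of Caldera, so Camille controls Caldera.
Camille holds 88% of Juniper, so Camille controls Juniper.
Camille holds 35% of Everline, so Camille controls Everline.
Juniper and Camille and Everline and Caldera together hold 25% + 6% + 40% + 20% = 91% of Larkspur, so Camille controls Larkspur.
Juniper holds 50% of Talus, so Camille controls Talus.
No other company's threshold is met.

Caldera Media Inc, Everline Group AB, Juniper SpA, Larkspur Energy LLC, Talus Marine Sarl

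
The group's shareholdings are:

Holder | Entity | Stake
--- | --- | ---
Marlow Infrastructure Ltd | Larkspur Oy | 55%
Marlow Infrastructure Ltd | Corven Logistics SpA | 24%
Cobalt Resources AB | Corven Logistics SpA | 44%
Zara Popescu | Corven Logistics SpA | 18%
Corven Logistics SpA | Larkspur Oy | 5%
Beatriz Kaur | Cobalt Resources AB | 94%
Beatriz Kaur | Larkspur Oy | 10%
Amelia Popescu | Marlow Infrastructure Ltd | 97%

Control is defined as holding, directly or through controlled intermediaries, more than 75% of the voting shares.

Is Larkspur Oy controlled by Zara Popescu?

Zara's largest direct stake is 18% in Corven, which does not meet the threshold, so Zara controls no company.
Neither Zara nor any entity Zara controls holds any voting interest in Larkspur.
So Zara does not control Larkspur.

No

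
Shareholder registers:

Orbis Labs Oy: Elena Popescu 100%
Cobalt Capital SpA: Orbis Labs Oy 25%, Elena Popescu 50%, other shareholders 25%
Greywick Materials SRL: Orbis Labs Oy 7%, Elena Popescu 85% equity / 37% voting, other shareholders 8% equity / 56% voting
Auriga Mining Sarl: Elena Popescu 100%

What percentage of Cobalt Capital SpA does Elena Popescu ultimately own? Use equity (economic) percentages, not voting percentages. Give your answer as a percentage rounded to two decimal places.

75.00%

Elena reaches Cobalt along 2 paths.
Via Orbis: 100% × 25% = 25%.
Direct stake: 50% = 50%.
Total: 25% + 50% = 75%.
Rounded: 75.00%.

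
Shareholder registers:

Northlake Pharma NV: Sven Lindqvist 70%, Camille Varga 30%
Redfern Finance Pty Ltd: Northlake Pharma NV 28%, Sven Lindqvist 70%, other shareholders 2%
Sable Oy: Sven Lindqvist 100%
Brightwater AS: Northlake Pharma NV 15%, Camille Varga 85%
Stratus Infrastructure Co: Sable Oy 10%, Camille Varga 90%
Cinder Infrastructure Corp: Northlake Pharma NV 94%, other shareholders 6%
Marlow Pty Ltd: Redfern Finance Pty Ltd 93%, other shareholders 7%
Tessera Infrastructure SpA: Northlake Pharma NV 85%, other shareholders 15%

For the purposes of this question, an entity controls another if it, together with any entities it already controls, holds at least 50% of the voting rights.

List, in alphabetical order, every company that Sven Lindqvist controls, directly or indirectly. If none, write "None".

Cinder Infrastructure Corp, Marlow Pty Ltd, Northlake Pharma NV, Redfern Finance Pty Ltd, Sable Oy, Tessera Infrastructure SpA

Sven holds 70% of Northlake, so Sven controls Northlake.
Northlake and Sven together hold 28% + 70% = 98% of Redfern, so Sven controls Redfern.
Sven holds 100% of Sable, so Sven controls Sable.
Northlake holds 94% of Cinder, so Sven controls Cinder.
Redfern holds 93% of Marlow, so Sven controls Marlow.
Northlake holds 85% of Tessera, so Sven controls Tessera.
No other company's threshold is met.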